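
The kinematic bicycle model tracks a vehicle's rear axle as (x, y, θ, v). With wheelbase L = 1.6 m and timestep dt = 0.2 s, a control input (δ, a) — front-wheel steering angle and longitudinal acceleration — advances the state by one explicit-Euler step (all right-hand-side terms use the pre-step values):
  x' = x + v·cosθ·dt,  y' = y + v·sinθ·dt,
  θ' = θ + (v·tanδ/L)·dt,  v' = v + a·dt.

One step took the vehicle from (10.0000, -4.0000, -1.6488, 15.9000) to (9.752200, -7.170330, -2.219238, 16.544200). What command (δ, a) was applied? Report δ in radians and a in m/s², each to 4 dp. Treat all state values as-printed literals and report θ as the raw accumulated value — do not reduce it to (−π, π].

δ = -0.2795, a = 3.2210

a = (v'−v)/dt = (0.644200)/0.2 = 3.2210
Δθ = θ'−θ = -0.570438;  (v·dt/L) = 15.9000·0.2/1.6 = 1.987500
tan δ = Δθ·L/(v·dt) = -0.287013  →  δ = -0.2795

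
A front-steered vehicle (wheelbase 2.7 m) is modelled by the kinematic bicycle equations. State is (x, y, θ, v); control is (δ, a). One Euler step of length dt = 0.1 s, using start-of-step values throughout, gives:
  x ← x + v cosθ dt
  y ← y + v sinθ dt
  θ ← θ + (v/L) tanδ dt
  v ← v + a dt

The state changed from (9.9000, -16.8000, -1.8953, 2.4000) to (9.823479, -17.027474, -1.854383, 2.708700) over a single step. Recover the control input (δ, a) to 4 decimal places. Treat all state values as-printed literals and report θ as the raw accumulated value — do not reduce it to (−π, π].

a = (v'−v)/dt = (0.308700)/0.1 = 3.0870
Δθ = θ'−θ = 0.040917;  (v·dt/L) = 2.4000·0.1/2.7 = 0.088889
tan δ = Δθ·L/(v·dt) = 0.460316  →  δ = 0.4314

δ = 0.4314, a = 3.0870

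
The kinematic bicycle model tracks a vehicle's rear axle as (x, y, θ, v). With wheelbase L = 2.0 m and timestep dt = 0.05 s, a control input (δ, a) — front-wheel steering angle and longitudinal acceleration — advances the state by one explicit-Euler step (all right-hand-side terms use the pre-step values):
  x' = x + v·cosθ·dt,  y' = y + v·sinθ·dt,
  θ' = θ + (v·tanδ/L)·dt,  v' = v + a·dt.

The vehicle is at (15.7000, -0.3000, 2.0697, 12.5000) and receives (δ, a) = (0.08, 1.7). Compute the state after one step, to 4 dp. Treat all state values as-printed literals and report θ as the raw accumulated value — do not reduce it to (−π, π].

(15.4010, 0.2488, 2.0948, 12.5850)

x' = 15.7000 + 12.5000·cos(2.0697)·0.05 = 15.4010
y' = -0.3000 + 12.5000·sin(2.0697)·0.05 = 0.2488
θ' = 2.0697 + (12.5000/2.0)·tan(0.08)·0.05 = 2.0948
v' = 12.5000 + 1.7000·0.05 = 12.5850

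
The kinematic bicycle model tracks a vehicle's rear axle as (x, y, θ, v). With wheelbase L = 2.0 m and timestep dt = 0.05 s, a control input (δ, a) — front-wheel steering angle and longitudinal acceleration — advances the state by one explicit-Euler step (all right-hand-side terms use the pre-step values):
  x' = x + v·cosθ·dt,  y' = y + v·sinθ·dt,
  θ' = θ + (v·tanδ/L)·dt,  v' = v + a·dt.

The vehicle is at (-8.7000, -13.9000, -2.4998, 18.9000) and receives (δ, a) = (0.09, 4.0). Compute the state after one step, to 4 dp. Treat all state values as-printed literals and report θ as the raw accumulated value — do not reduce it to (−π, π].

(-9.4570, -14.4657, -2.4572, 19.1000)

x' = -8.7000 + 18.9000·cos(-2.4998)·0.05 = -9.4570
y' = -13.9000 + 18.9000·sin(-2.4998)·0.05 = -14.4657
θ' = -2.4998 + (18.9000/2.0)·tan(0.09)·0.05 = -2.4572
v' = 18.9000 + 4.0000·0.05 = 19.1000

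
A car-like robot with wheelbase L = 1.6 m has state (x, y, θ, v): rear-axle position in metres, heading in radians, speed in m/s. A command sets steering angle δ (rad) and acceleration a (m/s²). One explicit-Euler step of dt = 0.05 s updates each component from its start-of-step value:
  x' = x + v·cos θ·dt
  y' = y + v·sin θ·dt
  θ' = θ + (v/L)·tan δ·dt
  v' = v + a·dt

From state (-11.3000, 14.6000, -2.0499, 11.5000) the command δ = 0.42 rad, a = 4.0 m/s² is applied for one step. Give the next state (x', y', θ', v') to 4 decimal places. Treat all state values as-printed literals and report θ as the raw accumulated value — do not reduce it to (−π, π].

(-11.5651, 14.0897, -1.8894, 11.7000)

x' = -11.3000 + 11.5000·cos(-2.0499)·0.05 = -11.5651
y' = 14.6000 + 11.5000·sin(-2.0499)·0.05 = 14.0897
θ' = -2.0499 + (11.5000/1.6)·tan(0.42)·0.05 = -1.8894
v' = 11.5000 + 4.0000·0.05 = 11.7000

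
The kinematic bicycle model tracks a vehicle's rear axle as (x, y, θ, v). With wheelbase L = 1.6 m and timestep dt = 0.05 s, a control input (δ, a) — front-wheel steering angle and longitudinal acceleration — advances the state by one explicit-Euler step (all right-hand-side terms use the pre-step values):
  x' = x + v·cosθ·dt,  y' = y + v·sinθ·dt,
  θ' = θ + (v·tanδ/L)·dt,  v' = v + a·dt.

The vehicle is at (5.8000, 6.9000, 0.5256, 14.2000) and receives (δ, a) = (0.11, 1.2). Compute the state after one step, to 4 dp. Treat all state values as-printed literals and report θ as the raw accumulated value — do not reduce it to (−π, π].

(6.4142, 7.2562, 0.5746, 14.2600)

x' = 5.8000 + 14.2000·cos(0.5256)·0.05 = 6.4142
y' = 6.9000 + 14.2000·sin(0.5256)·0.05 = 7.2562
θ' = 0.5256 + (14.2000/1.6)·tan(0.11)·0.05 = 0.5746
v' = 14.2000 + 1.2000·0.05 = 14.2600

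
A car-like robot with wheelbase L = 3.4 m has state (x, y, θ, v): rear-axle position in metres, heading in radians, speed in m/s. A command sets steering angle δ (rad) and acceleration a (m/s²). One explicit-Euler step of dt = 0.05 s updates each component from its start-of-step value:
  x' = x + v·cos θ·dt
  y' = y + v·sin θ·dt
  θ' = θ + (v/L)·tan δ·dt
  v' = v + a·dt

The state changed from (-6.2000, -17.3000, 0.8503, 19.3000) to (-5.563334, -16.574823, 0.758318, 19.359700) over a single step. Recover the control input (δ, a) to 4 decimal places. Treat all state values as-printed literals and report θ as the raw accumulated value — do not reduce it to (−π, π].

δ = -0.3134, a = 1.1940

a = (v'−v)/dt = (0.059700)/0.05 = 1.1940
Δθ = θ'−θ = -0.091982;  (v·dt/L) = 19.3000·0.05/3.4 = 0.283824
tan δ = Δθ·L/(v·dt) = -0.324082  →  δ = -0.3134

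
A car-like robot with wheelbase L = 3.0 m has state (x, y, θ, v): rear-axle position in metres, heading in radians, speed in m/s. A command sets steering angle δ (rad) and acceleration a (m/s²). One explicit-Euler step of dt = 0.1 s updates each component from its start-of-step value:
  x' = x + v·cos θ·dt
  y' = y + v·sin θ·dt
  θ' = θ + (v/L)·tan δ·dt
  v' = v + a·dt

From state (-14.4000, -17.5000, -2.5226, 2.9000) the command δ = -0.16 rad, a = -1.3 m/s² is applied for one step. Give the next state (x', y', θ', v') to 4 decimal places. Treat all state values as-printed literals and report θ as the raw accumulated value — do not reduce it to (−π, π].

x' = -14.4000 + 2.9000·cos(-2.5226)·0.1 = -14.6362
y' = -17.5000 + 2.9000·sin(-2.5226)·0.1 = -17.6683
θ' = -2.5226 + (2.9000/3.0)·tan(-0.16)·0.1 = -2.5382
v' = 2.9000 − 1.3000·0.1 = 2.7700

(-14.6362, -17.6683, -2.5382, 2.7700)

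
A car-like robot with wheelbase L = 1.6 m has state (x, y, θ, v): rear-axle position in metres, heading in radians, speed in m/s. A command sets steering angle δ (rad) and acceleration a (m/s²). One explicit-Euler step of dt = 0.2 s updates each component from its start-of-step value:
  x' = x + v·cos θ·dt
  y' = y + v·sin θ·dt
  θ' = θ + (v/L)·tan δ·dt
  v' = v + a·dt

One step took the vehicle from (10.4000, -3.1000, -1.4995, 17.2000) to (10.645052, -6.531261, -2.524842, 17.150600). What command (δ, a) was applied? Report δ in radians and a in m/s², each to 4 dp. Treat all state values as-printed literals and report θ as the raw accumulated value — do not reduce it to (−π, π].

δ = -0.4450, a = -0.2470

a = (v'−v)/dt = (-0.049400)/0.2 = -0.2470
Δθ = θ'−θ = -1.025342;  (v·dt/L) = 17.2000·0.2/1.6 = 2.150000
tan δ = Δθ·L/(v·dt) = -0.476903  →  δ = -0.4450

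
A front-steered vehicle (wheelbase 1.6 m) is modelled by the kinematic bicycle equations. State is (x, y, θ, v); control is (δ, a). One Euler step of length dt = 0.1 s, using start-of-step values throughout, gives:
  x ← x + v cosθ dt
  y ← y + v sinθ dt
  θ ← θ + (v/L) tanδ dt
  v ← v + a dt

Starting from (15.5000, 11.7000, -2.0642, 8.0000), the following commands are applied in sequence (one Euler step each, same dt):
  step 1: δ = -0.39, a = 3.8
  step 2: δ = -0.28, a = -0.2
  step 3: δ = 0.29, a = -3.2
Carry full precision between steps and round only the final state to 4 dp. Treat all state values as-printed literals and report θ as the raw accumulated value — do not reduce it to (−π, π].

(13.9541, 9.8019, -2.2644, 8.0400)

after step 1 (δ=-0.39, a=3.8): (15.121099, 10.995419, -2.269727, 8.380000)
after step 2 (δ=-0.28, a=-0.2): (14.581930, 10.353905, -2.420334, 8.360000)
after step 3 (δ=0.29, a=-3.2): (13.954115, 9.801869, -2.264413, 8.040000)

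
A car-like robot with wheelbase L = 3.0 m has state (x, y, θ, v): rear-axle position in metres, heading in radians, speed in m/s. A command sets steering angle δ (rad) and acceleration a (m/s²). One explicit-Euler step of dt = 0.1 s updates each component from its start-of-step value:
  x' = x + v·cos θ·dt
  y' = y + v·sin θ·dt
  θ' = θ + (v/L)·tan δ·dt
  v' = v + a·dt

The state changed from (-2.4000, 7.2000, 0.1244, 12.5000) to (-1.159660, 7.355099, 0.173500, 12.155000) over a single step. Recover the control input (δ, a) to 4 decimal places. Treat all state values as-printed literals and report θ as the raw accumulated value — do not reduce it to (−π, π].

a = (v'−v)/dt = (-0.345000)/0.1 = -3.4500
Δθ = θ'−θ = 0.049100;  (v·dt/L) = 12.5000·0.1/3.0 = 0.416667
tan δ = Δθ·L/(v·dt) = 0.117840  →  δ = 0.1173

δ = 0.1173, a = -3.4500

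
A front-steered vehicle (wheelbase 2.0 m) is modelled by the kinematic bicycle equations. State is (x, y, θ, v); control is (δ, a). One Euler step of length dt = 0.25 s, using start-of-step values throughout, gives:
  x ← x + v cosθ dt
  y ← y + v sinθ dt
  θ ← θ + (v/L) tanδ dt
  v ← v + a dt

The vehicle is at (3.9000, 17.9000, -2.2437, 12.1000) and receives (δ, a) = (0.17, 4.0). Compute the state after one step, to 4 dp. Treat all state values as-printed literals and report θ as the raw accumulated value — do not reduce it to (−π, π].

(2.0146, 15.5344, -1.9841, 13.1000)

x' = 3.9000 + 12.1000·cos(-2.2437)·0.25 = 2.0146
y' = 17.9000 + 12.1000·sin(-2.2437)·0.25 = 15.5344
θ' = -2.2437 + (12.1000/2.0)·tan(0.17)·0.25 = -1.9841
v' = 12.1000 + 4.0000·0.25 = 13.1000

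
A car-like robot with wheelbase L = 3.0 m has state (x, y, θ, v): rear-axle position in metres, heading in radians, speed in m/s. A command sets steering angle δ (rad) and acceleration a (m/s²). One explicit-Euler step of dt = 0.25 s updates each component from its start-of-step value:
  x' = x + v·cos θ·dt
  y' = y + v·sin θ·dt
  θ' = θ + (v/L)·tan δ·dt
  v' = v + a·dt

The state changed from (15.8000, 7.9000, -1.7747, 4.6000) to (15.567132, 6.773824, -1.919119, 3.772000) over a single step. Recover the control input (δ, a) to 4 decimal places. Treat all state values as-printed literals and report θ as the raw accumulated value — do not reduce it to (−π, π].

δ = -0.3603, a = -3.3120

a = (v'−v)/dt = (-0.828000)/0.25 = -3.3120
Δθ = θ'−θ = -0.144419;  (v·dt/L) = 4.6000·0.25/3.0 = 0.383333
tan δ = Δθ·L/(v·dt) = -0.376745  →  δ = -0.3603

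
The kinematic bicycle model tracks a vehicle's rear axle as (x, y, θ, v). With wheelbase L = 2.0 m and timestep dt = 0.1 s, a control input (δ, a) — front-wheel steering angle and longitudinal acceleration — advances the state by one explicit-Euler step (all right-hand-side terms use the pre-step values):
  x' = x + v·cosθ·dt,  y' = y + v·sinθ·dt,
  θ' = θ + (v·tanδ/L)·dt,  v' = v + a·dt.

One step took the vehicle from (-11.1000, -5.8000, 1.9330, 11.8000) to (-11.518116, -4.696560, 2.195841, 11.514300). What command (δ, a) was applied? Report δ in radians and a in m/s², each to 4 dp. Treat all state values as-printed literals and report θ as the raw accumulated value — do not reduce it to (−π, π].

δ = 0.4191, a = -2.8570

a = (v'−v)/dt = (-0.285700)/0.1 = -2.8570
Δθ = θ'−θ = 0.262841;  (v·dt/L) = 11.8000·0.1/2.0 = 0.590000
tan δ = Δθ·L/(v·dt) = 0.445493  →  δ = 0.4191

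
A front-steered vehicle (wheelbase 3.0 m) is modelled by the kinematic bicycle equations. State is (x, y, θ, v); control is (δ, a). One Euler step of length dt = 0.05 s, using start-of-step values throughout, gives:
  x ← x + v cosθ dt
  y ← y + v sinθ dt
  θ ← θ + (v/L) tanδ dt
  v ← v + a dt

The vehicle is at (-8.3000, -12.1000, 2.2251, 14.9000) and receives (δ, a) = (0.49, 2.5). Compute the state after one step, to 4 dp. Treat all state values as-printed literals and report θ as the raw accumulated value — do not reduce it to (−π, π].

x' = -8.3000 + 14.9000·cos(2.2251)·0.05 = -8.7534
y' = -12.1000 + 14.9000·sin(2.2251)·0.05 = -11.5089
θ' = 2.2251 + (14.9000/3.0)·tan(0.49)·0.05 = 2.3576
v' = 14.9000 + 2.5000·0.05 = 15.0250

(-8.7534, -11.5089, 2.3576, 15.0250)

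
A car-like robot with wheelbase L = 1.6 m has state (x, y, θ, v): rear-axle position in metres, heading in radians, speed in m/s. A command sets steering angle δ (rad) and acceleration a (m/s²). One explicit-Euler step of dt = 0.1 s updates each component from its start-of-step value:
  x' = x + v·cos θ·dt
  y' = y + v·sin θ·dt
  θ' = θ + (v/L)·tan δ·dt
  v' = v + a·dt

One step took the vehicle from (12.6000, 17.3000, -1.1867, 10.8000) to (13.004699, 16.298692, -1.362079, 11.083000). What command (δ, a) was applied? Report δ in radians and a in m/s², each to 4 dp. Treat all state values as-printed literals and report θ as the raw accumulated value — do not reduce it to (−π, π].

δ = -0.2542, a = 2.8300

a = (v'−v)/dt = (0.283000)/0.1 = 2.8300
Δθ = θ'−θ = -0.175379;  (v·dt/L) = 10.8000·0.1/1.6 = 0.675000
tan δ = Δθ·L/(v·dt) = -0.259821  →  δ = -0.2542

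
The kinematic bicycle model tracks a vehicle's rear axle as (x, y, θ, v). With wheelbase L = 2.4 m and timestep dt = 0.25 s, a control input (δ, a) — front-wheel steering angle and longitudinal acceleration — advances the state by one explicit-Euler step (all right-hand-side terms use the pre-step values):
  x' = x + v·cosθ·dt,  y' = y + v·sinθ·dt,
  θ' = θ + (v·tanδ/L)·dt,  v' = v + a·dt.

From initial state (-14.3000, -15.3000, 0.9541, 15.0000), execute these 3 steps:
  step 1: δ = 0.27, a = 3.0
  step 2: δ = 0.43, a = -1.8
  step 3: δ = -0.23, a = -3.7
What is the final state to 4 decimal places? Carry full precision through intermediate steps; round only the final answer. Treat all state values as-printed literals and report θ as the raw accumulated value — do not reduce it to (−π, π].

after step 1 (δ=0.27, a=3.0): (-12.131213, -12.240774, 1.386535, 15.750000)
after step 2 (δ=0.43, a=-1.8): (-11.409781, -8.369929, 2.138960, 15.300000)
after step 3 (δ=-0.23, a=-3.7): (-13.467956, -5.145872, 1.765794, 14.375000)

(-13.4680, -5.1459, 1.7658, 14.3750)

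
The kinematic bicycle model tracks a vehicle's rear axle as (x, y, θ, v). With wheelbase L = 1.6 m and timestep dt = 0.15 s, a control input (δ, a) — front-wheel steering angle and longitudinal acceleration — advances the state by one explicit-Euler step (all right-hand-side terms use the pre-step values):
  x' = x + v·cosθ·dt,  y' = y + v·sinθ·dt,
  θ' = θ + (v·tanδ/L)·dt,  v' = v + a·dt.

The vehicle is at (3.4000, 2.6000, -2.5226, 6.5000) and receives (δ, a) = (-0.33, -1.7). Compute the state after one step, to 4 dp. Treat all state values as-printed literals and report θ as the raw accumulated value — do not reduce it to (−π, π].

x' = 3.4000 + 6.5000·cos(-2.5226)·0.15 = 2.6059
y' = 2.6000 + 6.5000·sin(-2.5226)·0.15 = 2.0343
θ' = -2.5226 + (6.5000/1.6)·tan(-0.33)·0.15 = -2.7313
v' = 6.5000 − 1.7000·0.15 = 6.2450

(2.6059, 2.0343, -2.7313, 6.2450)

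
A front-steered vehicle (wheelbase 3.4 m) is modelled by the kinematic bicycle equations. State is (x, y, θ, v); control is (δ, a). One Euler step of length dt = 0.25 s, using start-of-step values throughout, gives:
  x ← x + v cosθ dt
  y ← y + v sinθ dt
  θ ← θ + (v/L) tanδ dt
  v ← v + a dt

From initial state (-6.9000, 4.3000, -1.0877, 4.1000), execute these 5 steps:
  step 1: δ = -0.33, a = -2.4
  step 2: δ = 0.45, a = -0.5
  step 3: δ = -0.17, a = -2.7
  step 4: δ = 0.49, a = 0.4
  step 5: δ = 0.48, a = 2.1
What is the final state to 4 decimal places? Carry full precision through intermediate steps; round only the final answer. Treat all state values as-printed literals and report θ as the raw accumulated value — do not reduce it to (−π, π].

(-5.0150, 0.6462, -0.8962, 3.3250)

after step 1 (δ=-0.33, a=-2.4): (-6.423864, 3.392300, -1.190961, 3.500000)
after step 2 (δ=0.45, a=-0.5): (-6.099442, 2.579665, -1.066646, 3.375000)
after step 3 (δ=-0.17, a=-2.7): (-5.691857, 1.840890, -1.109244, 2.700000)
after step 4 (δ=0.49, a=0.4): (-5.391253, 1.236521, -1.003351, 2.800000)
after step 5 (δ=0.48, a=2.1): (-5.015018, 0.646227, -0.896166, 3.325000)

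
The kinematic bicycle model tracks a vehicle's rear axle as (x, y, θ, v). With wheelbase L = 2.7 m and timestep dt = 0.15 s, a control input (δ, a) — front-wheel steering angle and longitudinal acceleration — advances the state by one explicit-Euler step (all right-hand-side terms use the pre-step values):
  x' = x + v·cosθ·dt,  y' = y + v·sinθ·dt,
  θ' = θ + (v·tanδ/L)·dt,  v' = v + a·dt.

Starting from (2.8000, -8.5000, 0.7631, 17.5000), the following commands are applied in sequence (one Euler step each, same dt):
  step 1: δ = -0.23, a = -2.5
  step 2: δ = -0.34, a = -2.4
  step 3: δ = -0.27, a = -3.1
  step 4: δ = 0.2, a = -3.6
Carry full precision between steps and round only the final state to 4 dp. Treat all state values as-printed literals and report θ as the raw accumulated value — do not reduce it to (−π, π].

(11.8122, -5.0219, 0.1247, 15.7600)

after step 1 (δ=-0.23, a=-2.5): (4.697079, -6.685692, 0.535461, 17.125000)
after step 2 (δ=-0.34, a=-2.4): (6.906291, -5.375020, 0.198919, 16.765000)
after step 3 (δ=-0.27, a=-3.1): (9.371452, -4.878080, -0.058850, 16.300000)
after step 4 (δ=0.2, a=-3.6): (11.812219, -5.021885, 0.124715, 15.760000)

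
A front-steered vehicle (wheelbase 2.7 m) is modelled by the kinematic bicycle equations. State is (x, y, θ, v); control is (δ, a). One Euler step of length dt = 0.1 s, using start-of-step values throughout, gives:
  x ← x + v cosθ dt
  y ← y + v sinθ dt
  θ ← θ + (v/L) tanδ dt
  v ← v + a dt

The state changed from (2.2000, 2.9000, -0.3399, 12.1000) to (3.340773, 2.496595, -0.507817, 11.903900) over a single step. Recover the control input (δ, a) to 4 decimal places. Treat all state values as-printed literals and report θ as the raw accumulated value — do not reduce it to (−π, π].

δ = -0.3585, a = -1.9610

a = (v'−v)/dt = (-0.196100)/0.1 = -1.9610
Δθ = θ'−θ = -0.167917;  (v·dt/L) = 12.1000·0.1/2.7 = 0.448148
tan δ = Δθ·L/(v·dt) = -0.374691  →  δ = -0.3585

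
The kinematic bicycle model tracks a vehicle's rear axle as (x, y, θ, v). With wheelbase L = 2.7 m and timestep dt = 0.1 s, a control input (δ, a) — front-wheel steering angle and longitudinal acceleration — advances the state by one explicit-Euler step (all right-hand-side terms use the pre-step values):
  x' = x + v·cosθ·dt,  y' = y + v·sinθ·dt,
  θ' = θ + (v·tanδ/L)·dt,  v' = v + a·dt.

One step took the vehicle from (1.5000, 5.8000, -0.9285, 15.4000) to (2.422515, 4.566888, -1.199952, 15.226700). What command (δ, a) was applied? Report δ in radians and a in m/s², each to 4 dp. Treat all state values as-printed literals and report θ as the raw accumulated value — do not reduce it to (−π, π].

δ = -0.4442, a = -1.7330

a = (v'−v)/dt = (-0.173300)/0.1 = -1.7330
Δθ = θ'−θ = -0.271452;  (v·dt/L) = 15.4000·0.1/2.7 = 0.570370
tan δ = Δθ·L/(v·dt) = -0.475922  →  δ = -0.4442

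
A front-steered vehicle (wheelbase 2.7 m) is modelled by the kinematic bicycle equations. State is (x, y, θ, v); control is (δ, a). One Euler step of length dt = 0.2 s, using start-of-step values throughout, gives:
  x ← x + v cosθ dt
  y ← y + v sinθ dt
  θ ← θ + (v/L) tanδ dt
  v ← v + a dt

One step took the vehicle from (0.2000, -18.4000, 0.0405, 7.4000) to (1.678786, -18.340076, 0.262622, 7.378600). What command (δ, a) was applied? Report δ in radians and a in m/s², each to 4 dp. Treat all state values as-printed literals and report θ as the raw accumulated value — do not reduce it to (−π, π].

a = (v'−v)/dt = (-0.021400)/0.2 = -0.1070
Δθ = θ'−θ = 0.222122;  (v·dt/L) = 7.4000·0.2/2.7 = 0.548148
tan δ = Δθ·L/(v·dt) = 0.405223  →  δ = 0.3850

δ = 0.3850, a = -0.1070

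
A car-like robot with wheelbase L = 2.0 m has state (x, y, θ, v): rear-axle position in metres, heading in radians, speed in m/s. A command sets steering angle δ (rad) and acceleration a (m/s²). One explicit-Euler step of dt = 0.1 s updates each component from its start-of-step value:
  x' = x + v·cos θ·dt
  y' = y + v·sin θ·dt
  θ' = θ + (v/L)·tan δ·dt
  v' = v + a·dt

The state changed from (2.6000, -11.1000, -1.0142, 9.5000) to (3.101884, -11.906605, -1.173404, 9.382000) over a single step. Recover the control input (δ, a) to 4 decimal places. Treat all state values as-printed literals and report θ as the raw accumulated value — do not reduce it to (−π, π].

a = (v'−v)/dt = (-0.118000)/0.1 = -1.1800
Δθ = θ'−θ = -0.159204;  (v·dt/L) = 9.5000·0.1/2.0 = 0.475000
tan δ = Δθ·L/(v·dt) = -0.335166  →  δ = -0.3234

δ = -0.3234, a = -1.1800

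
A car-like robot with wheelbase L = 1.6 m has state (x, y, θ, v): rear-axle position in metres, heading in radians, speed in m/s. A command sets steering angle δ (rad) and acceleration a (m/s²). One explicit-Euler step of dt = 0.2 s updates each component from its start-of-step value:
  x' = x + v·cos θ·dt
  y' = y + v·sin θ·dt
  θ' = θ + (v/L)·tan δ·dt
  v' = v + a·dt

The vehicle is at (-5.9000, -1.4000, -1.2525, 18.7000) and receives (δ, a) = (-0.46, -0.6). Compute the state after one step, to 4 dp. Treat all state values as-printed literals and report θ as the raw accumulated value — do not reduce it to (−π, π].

x' = -5.9000 + 18.7000·cos(-1.2525)·0.2 = -4.7296
y' = -1.4000 + 18.7000·sin(-1.2525)·0.2 = -4.9521
θ' = -1.2525 + (18.7000/1.6)·tan(-0.46)·0.2 = -2.4106
v' = 18.7000 − 0.6000·0.2 = 18.5800

(-4.7296, -4.9521, -2.4106, 18.5800)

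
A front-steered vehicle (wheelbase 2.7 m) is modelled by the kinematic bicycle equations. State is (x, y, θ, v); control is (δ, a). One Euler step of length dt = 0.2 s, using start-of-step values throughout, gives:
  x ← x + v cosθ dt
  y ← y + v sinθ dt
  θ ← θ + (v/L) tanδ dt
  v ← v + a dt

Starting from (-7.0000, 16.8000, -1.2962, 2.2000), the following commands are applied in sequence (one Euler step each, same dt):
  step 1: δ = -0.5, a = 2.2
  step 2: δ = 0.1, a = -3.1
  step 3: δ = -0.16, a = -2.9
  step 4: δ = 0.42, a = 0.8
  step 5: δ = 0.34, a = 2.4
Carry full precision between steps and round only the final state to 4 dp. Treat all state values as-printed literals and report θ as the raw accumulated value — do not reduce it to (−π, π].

(-6.5766, 14.8671, -1.3002, 2.0800)

after step 1 (δ=-0.5, a=2.2): (-6.880690, 16.376485, -1.385227, 2.640000)
after step 2 (δ=0.1, a=-3.1): (-6.783271, 15.857550, -1.365606, 2.020000)
after step 3 (δ=-0.16, a=-2.9): (-6.700955, 15.462025, -1.389753, 1.440000)
after step 4 (δ=0.42, a=0.8): (-6.649099, 15.178732, -1.342119, 1.600000)
after step 5 (δ=0.34, a=2.4): (-6.576558, 14.867062, -1.300194, 2.080000)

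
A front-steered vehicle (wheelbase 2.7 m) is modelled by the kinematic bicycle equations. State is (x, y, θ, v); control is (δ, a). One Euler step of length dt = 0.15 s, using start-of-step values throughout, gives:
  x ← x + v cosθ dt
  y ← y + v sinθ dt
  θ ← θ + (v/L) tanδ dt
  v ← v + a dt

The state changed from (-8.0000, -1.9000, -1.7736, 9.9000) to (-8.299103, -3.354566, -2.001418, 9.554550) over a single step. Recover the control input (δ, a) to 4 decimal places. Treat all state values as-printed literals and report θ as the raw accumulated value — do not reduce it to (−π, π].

δ = -0.3927, a = -2.3030

a = (v'−v)/dt = (-0.345450)/0.15 = -2.3030
Δθ = θ'−θ = -0.227818;  (v·dt/L) = 9.9000·0.15/2.7 = 0.550000
tan δ = Δθ·L/(v·dt) = -0.414215  →  δ = -0.3927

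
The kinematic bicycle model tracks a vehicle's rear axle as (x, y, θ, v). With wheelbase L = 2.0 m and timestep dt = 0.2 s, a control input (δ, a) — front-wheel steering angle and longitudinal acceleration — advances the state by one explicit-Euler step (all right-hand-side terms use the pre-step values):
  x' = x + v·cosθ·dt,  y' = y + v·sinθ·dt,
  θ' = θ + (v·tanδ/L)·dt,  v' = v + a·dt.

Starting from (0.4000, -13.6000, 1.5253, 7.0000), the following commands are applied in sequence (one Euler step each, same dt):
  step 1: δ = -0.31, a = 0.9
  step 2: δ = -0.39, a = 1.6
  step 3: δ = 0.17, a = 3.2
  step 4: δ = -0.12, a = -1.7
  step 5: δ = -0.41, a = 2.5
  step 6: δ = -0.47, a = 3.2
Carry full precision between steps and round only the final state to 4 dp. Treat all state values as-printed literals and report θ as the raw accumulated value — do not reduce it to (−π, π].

(4.4036, -5.6659, 0.2759, 8.9400)

after step 1 (δ=-0.31, a=0.9): (0.463673, -12.201449, 1.301071, 7.180000)
after step 2 (δ=-0.39, a=1.6): (0.846319, -10.817369, 1.005933, 7.500000)
after step 3 (δ=0.17, a=3.2): (1.649270, -9.550376, 1.134676, 8.140000)
after step 4 (δ=-0.12, a=-1.7): (2.336979, -8.074761, 1.036524, 7.800000)
after step 5 (δ=-0.41, a=2.5): (3.131354, -6.732163, 0.697512, 8.300000)
after step 6 (δ=-0.47, a=3.2): (4.403649, -5.665924, 0.275900, 8.940000)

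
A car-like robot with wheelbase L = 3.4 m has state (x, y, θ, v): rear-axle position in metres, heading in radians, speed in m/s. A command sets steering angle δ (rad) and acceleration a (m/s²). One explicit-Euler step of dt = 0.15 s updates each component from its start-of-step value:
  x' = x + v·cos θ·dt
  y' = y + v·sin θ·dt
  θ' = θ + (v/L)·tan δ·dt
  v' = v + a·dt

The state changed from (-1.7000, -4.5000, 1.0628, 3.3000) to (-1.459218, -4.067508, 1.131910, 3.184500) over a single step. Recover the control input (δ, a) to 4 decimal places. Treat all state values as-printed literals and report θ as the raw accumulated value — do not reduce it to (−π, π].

a = (v'−v)/dt = (-0.115500)/0.15 = -0.7700
Δθ = θ'−θ = 0.069110;  (v·dt/L) = 3.3000·0.15/3.4 = 0.145588
tan δ = Δθ·L/(v·dt) = 0.474695  →  δ = 0.4432

δ = 0.4432, a = -0.7700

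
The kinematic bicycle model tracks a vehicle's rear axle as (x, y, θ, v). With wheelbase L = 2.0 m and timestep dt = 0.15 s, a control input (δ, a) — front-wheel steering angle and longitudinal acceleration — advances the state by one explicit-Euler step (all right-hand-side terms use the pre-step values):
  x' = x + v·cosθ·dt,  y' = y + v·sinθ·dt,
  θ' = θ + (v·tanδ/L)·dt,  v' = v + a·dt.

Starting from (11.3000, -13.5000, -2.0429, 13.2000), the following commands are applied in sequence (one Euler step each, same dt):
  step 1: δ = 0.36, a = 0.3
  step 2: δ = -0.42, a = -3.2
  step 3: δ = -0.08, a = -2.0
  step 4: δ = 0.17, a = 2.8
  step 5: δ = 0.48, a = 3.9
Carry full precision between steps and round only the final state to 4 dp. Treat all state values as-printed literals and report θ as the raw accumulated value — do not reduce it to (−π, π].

(7.2697, -22.1339, -1.5270, 13.4700)

after step 1 (δ=0.36, a=0.3): (10.399574, -15.263415, -1.670261, 13.245000)
after step 2 (δ=-0.42, a=-3.2): (10.202287, -17.240345, -2.113875, 12.765000)
after step 3 (δ=-0.08, a=-2.0): (9.212794, -18.879604, -2.190629, 12.465000)
after step 4 (δ=0.17, a=2.8): (8.126658, -20.401535, -2.030151, 12.885000)
after step 5 (δ=0.48, a=3.9): (7.269734, -22.133934, -1.527046, 13.470000)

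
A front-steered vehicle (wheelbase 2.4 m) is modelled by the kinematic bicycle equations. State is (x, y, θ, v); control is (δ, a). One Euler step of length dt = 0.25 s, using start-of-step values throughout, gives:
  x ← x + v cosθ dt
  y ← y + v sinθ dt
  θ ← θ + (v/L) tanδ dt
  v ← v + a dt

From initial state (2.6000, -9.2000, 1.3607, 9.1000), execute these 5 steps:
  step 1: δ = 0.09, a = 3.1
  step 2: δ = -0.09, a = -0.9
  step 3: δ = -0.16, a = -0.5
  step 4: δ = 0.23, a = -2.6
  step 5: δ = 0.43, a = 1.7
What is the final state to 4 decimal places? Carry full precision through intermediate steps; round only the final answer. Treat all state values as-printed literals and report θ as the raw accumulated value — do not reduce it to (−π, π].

(5.1095, 2.2368, 1.8475, 9.3000)

after step 1 (δ=0.09, a=3.1): (3.074461, -6.975025, 1.446244, 9.875000)
after step 2 (δ=-0.09, a=-0.9): (3.381156, -4.525400, 1.353415, 9.650000)
after step 3 (δ=-0.16, a=-0.5): (3.901468, -2.169677, 1.191195, 9.525000)
after step 4 (δ=0.23, a=-2.6): (4.783842, 0.042057, 1.423509, 8.875000)
after step 5 (δ=0.43, a=1.7): (5.109456, 2.236785, 1.847494, 9.300000)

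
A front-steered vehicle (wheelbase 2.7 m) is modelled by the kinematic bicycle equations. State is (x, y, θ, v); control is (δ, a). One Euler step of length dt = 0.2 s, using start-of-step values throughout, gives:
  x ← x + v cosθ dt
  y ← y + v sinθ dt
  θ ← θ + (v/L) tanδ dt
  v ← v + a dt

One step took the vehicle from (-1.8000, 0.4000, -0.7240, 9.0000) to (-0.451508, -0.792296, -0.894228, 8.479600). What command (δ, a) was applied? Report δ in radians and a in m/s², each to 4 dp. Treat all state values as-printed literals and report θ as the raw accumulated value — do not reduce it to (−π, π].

a = (v'−v)/dt = (-0.520400)/0.2 = -2.6020
Δθ = θ'−θ = -0.170228;  (v·dt/L) = 9.0000·0.2/2.7 = 0.666667
tan δ = Δθ·L/(v·dt) = -0.255342  →  δ = -0.2500

δ = -0.2500, a = -2.6020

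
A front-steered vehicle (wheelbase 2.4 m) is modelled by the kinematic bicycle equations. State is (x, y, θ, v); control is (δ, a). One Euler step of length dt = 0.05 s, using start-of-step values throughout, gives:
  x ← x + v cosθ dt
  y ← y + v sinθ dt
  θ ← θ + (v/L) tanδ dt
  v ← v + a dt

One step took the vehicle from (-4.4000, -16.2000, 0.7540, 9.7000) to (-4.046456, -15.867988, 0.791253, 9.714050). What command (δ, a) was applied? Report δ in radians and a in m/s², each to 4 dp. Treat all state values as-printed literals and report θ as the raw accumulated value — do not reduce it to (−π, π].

δ = 0.1823, a = 0.2810

a = (v'−v)/dt = (0.014050)/0.05 = 0.2810
Δθ = θ'−θ = 0.037253;  (v·dt/L) = 9.7000·0.05/2.4 = 0.202083
tan δ = Δθ·L/(v·dt) = 0.184345  →  δ = 0.1823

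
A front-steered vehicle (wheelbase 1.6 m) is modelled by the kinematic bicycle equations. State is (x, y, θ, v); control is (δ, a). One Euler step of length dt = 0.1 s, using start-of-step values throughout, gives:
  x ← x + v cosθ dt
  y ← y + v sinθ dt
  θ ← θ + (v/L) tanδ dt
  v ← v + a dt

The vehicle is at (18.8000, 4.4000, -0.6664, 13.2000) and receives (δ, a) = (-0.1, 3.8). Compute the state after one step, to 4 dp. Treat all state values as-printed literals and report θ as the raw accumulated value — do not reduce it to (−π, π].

x' = 18.8000 + 13.2000·cos(-0.6664)·0.1 = 19.8376
y' = 4.4000 + 13.2000·sin(-0.6664)·0.1 = 3.5840
θ' = -0.6664 + (13.2000/1.6)·tan(-0.1)·0.1 = -0.7492
v' = 13.2000 + 3.8000·0.1 = 13.5800

(19.8376, 3.5840, -0.7492, 13.5800)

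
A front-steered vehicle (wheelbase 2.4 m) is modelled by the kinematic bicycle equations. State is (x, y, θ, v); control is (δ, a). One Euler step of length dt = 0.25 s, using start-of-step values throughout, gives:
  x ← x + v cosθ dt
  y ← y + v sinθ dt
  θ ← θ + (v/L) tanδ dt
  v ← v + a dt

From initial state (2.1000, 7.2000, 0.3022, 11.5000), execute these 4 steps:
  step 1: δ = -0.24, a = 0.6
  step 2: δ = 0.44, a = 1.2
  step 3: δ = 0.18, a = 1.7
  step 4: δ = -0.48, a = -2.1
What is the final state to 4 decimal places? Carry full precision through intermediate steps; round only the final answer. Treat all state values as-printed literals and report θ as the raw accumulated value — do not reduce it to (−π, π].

after step 1 (δ=-0.24, a=0.6): (4.844717, 8.055661, 0.009050, 11.650000)
after step 2 (δ=0.44, a=1.2): (7.757097, 8.082018, 0.580362, 11.950000)
after step 3 (δ=0.18, a=1.7): (10.255437, 9.720143, 0.806876, 12.375000)
after step 4 (δ=-0.48, a=-2.1): (12.395563, 11.954231, 0.135776, 11.850000)

(12.3956, 11.9542, 0.1358, 11.8500)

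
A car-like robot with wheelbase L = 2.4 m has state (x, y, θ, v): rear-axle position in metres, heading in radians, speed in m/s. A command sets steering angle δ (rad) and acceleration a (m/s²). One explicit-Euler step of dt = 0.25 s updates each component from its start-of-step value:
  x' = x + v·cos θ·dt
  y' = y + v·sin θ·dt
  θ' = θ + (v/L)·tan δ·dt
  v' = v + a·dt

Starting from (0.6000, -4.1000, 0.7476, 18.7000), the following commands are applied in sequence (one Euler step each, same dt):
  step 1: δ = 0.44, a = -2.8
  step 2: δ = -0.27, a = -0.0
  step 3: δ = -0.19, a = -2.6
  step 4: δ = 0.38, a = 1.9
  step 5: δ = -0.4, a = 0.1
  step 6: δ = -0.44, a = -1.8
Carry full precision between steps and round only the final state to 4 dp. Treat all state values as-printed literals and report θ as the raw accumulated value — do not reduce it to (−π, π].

(12.1637, 18.1206, -0.1534, 17.4000)

after step 1 (δ=0.44, a=-2.8): (4.028284, -0.921558, 1.664641, 18.000000)
after step 2 (δ=-0.27, a=-0.0): (3.606601, 3.558642, 1.145720, 18.000000)
after step 3 (δ=-0.19, a=-2.6): (5.462359, 7.658174, 0.785120, 17.350000)
after step 4 (δ=0.38, a=1.9): (8.530287, 10.724396, 1.506975, 17.825000)
after step 5 (δ=-0.4, a=0.1): (8.814497, 15.171574, 0.721945, 17.850000)
after step 6 (δ=-0.44, a=-1.8): (12.163700, 18.120598, -0.153412, 17.400000)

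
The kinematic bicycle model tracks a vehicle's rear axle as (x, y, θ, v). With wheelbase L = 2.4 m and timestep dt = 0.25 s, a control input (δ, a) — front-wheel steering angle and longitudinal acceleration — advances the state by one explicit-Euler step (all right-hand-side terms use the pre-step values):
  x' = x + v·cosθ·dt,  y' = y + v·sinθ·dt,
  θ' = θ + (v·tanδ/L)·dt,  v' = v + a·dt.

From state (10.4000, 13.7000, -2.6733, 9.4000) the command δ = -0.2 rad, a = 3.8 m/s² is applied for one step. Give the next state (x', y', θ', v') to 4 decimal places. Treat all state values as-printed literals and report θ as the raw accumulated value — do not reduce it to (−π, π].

(8.3030, 12.6393, -2.8718, 10.3500)

x' = 10.4000 + 9.4000·cos(-2.6733)·0.25 = 8.3030
y' = 13.7000 + 9.4000·sin(-2.6733)·0.25 = 12.6393
θ' = -2.6733 + (9.4000/2.4)·tan(-0.2)·0.25 = -2.8718
v' = 9.4000 + 3.8000·0.25 = 10.3500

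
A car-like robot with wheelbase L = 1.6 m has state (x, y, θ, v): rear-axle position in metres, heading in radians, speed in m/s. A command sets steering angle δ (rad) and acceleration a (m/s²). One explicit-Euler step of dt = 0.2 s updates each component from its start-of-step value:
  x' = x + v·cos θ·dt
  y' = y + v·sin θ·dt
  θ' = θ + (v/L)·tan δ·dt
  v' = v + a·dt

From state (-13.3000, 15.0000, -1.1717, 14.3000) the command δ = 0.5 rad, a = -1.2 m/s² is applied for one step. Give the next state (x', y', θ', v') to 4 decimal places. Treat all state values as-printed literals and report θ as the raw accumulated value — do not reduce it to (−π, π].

(-12.1886, 12.3648, -0.1952, 14.0600)

x' = -13.3000 + 14.3000·cos(-1.1717)·0.2 = -12.1886
y' = 15.0000 + 14.3000·sin(-1.1717)·0.2 = 12.3648
θ' = -1.1717 + (14.3000/1.6)·tan(0.5)·0.2 = -0.1952
v' = 14.3000 − 1.2000·0.2 = 14.0600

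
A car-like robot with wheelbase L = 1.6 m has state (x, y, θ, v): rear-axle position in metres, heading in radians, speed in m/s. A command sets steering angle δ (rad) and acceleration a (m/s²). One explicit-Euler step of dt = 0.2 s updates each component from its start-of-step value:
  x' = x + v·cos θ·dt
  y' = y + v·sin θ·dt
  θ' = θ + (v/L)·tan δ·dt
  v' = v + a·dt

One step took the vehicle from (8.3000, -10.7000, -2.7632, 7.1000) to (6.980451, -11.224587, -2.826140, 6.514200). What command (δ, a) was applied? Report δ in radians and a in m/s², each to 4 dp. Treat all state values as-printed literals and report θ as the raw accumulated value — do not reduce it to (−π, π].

δ = -0.0708, a = -2.9290

a = (v'−v)/dt = (-0.585800)/0.2 = -2.9290
Δθ = θ'−θ = -0.062940;  (v·dt/L) = 7.1000·0.2/1.6 = 0.887500
tan δ = Δθ·L/(v·dt) = -0.070918  →  δ = -0.0708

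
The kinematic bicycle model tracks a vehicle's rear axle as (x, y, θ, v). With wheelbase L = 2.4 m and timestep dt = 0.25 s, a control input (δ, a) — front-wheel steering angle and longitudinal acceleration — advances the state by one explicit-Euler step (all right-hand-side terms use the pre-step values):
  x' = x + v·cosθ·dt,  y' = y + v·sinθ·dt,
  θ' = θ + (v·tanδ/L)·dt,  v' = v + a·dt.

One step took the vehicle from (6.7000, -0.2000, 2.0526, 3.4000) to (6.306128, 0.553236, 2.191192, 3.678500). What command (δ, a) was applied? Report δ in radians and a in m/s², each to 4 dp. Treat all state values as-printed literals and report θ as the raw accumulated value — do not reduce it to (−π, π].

a = (v'−v)/dt = (0.278500)/0.25 = 1.1140
Δθ = θ'−θ = 0.138592;  (v·dt/L) = 3.4000·0.25/2.4 = 0.354167
tan δ = Δθ·L/(v·dt) = 0.391319  →  δ = 0.3730

δ = 0.3730, a = 1.1140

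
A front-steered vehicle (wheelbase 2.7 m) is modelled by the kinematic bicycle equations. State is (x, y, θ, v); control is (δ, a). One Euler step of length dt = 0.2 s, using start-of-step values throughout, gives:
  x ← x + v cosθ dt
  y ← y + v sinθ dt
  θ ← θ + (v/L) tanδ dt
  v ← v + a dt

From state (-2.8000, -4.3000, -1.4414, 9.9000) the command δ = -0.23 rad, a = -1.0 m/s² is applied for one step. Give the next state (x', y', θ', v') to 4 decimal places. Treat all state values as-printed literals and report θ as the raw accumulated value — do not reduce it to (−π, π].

x' = -2.8000 + 9.9000·cos(-1.4414)·0.2 = -2.5445
y' = -4.3000 + 9.9000·sin(-1.4414)·0.2 = -6.2634
θ' = -1.4414 + (9.9000/2.7)·tan(-0.23)·0.2 = -1.6131
v' = 9.9000 − 1.0000·0.2 = 9.7000

(-2.5445, -6.2634, -1.6131, 9.7000)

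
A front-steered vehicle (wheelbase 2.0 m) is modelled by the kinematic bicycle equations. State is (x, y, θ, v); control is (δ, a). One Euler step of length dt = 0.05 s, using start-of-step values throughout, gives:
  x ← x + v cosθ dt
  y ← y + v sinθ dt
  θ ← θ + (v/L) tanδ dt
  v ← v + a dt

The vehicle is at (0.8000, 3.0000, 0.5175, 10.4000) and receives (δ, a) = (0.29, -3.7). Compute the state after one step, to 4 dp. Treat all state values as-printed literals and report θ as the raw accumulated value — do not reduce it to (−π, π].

(1.2519, 3.2572, 0.5951, 10.2150)

x' = 0.8000 + 10.4000·cos(0.5175)·0.05 = 1.2519
y' = 3.0000 + 10.4000·sin(0.5175)·0.05 = 3.2572
θ' = 0.5175 + (10.4000/2.0)·tan(0.29)·0.05 = 0.5951
v' = 10.4000 − 3.7000·0.05 = 10.2150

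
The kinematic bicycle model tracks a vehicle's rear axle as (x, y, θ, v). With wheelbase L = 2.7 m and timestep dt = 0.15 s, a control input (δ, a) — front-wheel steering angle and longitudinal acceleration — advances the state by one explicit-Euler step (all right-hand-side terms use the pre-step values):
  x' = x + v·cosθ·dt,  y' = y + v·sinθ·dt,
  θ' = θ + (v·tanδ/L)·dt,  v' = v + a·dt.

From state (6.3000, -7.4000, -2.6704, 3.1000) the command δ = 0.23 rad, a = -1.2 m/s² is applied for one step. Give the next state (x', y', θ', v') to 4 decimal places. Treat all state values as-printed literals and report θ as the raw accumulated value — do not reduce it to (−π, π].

x' = 6.3000 + 3.1000·cos(-2.6704)·0.15 = 5.8857
y' = -7.4000 + 3.1000·sin(-2.6704)·0.15 = -7.6111
θ' = -2.6704 + (3.1000/2.7)·tan(0.23)·0.15 = -2.6301
v' = 3.1000 − 1.2000·0.15 = 2.9200

(5.8857, -7.6111, -2.6301, 2.9200)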